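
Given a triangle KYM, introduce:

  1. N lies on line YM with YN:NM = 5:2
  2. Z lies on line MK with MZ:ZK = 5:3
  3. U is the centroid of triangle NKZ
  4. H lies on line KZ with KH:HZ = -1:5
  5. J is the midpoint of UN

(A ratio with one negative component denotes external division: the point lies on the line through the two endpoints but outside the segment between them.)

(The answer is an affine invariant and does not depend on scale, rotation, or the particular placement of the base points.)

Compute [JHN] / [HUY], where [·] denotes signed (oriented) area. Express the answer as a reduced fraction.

[JHN]:[HUY] = -18/301

Choose coordinates K = (0, 0), Y = (1, 0), M = (0, 1).
1. N lies on line YM with YN:NM = 5:2 ⇒ N = (2/7, 5/7)
2. Z lies on line MK with MZ:ZK = 5:3 ⇒ Z = (0, 3/8)
3. U is the centroid of triangle NKZ ⇒ U = (2/21, 61/168)
4. H lies on line KZ with KH:HZ = -1:5 ⇒ H = (0, -3/32)
5. J is the midpoint of UN ⇒ J = (4/21, 181/336)
2·[JHN] = 3/112, 2·[HUY] = -43/96
[JHN]:[HUY] = 3/112:-43/96 = -18/301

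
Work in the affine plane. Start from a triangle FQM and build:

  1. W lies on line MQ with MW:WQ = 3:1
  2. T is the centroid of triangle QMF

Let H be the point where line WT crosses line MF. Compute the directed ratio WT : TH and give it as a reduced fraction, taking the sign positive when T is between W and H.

Choose coordinates F = (0, 0), Q = (1, 0), M = (0, 1).
1. W lies on line MQ with MW:WQ = 3:1 ⇒ W = (3/4, 1/4)
2. T is the centroid of triangle QMF ⇒ T = (1/3, 1/3)
line WT meets MF at H = (0, 2/5)
T = W + t·(H−W) with t = 5/9, so WT:TH = 5/9:4/9

WT:TH = 5/4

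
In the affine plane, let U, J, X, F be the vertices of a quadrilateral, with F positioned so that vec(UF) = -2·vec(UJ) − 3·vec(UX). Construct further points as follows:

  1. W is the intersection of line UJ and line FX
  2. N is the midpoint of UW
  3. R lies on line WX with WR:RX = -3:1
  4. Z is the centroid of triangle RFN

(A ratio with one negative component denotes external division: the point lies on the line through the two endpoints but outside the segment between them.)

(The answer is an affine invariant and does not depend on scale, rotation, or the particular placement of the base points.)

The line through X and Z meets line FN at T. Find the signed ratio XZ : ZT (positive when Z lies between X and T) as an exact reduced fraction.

XZ:ZT = 5/3

Assign U = (0, 0), J = (1, 0), X = (0, 1), F = (-2, -3) — the answer is frame-independent, so this choice is without loss of generality.
1. W is the intersection of line UJ and line FX ⇒ W = (-1/2, 0)
2. N is the midpoint of UW ⇒ N = (-1/4, 0)
3. R lies on line WX with WR:RX = -3:1 ⇒ R = (1/4, 3/2)
4. Z is the centroid of triangle RFN ⇒ Z = (-2/3, -1/2)
line XZ meets FN at T = (-16/15, -7/5)
Z = X + t·(T−X) with t = 5/8, so XZ:ZT = 5/8:3/8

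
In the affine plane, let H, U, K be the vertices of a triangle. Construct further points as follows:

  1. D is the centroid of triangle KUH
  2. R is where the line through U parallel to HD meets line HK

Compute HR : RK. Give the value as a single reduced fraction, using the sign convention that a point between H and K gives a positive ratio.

Set H = (0, 0), U = (1, 0), K = (0, 1); any affine frame gives the same invariant.
1. D is the centroid of triangle KUH ⇒ D = (1/3, 1/3)
2. R is where the line through U parallel to HD meets line HK ⇒ R = (0, -1)
R = H + t·(K−H) with t = -1, so HR:RK = t:(1−t) = -1:2

HR:RK = -1/2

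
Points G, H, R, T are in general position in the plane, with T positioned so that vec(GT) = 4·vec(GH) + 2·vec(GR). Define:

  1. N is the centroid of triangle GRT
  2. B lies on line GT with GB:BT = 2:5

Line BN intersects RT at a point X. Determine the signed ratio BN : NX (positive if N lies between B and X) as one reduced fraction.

BN:NX = 8/7

Set G = (0, 0), H = (1, 0), R = (0, 1), T = (4, 2); any affine frame gives the same invariant.
1. N is the centroid of triangle GRT ⇒ N = (4/3, 1)
2. B lies on line GT with GB:BT = 2:5 ⇒ B = (8/7, 4/7)
line BN meets RT at X = (3/2, 11/8)
N = B + t·(X−B) with t = 8/15, so BN:NX = 8/15:7/15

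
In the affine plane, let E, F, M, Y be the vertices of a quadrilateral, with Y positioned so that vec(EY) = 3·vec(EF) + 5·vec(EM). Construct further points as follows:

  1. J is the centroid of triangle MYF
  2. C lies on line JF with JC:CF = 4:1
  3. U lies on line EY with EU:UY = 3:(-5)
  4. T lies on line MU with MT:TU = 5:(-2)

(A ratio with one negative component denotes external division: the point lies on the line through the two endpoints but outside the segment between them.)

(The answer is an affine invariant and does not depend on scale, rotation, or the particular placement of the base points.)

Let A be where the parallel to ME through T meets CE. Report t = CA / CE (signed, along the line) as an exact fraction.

Work in coordinates with E = (0, 0), F = (1, 0), M = (0, 1), Y = (3, 5).
1. J is the centroid of triangle MYF ⇒ J = (4/3, 2)
2. C lies on line JF with JC:CF = 4:1 ⇒ C = (16/15, 2/5)
3. U lies on line EY with EU:UY = 3:(-5) ⇒ U = (-9/2, -15/2)
4. T lies on line MU with MT:TU = 5:(-2) ⇒ T = (-15/2, -79/6)
through T parallel to ME: direction (0, -1); meets CE at A = (-15/2, -45/16)
A = C + t·(E−C) with t = 257/32

t = 257/32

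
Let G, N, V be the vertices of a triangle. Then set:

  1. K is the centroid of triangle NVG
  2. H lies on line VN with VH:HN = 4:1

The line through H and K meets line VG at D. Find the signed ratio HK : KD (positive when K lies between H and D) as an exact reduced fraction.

HK:KD = 7/5

Set G = (0, 0), N = (1, 0), V = (0, 1); any affine frame gives the same invariant.
1. K is the centroid of triangle NVG ⇒ K = (1/3, 1/3)
2. H lies on line VN with VH:HN = 4:1 ⇒ H = (4/5, 1/5)
line HK meets VG at D = (0, 3/7)
K = H + t·(D−H) with t = 7/12, so HK:KD = 7/12:5/12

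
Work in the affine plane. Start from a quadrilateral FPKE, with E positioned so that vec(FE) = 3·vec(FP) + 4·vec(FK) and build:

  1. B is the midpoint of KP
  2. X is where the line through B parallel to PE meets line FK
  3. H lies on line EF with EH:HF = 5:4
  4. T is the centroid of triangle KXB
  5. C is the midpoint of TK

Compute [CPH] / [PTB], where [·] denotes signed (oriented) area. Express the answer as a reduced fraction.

[CPH]:[PTB] = -200/27

Assign F = (0, 0), P = (1, 0), K = (0, 1), E = (3, 4) — the answer is frame-independent, so this choice is without loss of generality.
1. B is the midpoint of KP ⇒ B = (1/2, 1/2)
2. X is where the line through B parallel to PE meets line FK ⇒ X = (0, -1/2)
3. H lies on line EF with EH:HF = 5:4 ⇒ H = (4/3, 16/9)
4. T is the centroid of triangle KXB ⇒ T = (1/6, 1/3)
5. C is the midpoint of TK ⇒ C = (1/12, 2/3)
2·[CPH] = 50/27, 2·[PTB] = -1/4
[CPH]:[PTB] = 50/27:-1/4 = -200/27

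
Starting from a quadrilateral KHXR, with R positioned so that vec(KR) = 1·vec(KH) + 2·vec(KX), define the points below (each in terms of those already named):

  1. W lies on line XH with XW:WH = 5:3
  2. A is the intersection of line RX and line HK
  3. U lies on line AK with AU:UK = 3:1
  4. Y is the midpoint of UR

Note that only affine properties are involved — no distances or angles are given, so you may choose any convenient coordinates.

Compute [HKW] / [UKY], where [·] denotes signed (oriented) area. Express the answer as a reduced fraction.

Assign K = (0, 0), H = (1, 0), X = (0, 1), R = (1, 2) — the answer is frame-independent, so this choice is without loss of generality.
1. W lies on line XH with XW:WH = 5:3 ⇒ W = (5/8, 3/8)
2. A is the intersection of line RX and line HK ⇒ A = (-1, 0)
3. U lies on line AK with AU:UK = 3:1 ⇒ U = (-1/4, 0)
4. Y is the midpoint of UR ⇒ Y = (3/8, 1)
2·[HKW] = -3/8, 2·[UKY] = 1/4
[HKW]:[UKY] = -3/8:1/4 = -3/2

[HKW]:[UKY] = -3/2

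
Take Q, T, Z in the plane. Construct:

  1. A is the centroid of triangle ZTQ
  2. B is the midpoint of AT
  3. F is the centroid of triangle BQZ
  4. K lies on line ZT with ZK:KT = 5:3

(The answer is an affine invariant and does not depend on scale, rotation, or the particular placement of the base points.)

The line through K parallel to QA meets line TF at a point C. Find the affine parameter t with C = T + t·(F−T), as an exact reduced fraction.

t = 9/14

Assign Q = (0, 0), T = (1, 0), Z = (0, 1) — the answer is frame-independent, so this choice is without loss of generality.
1. A is the centroid of triangle ZTQ ⇒ A = (1/3, 1/3)
2. B is the midpoint of AT ⇒ B = (2/3, 1/6)
3. F is the centroid of triangle BQZ ⇒ F = (2/9, 7/18)
4. K lies on line ZT with ZK:KT = 5:3 ⇒ K = (5/8, 3/8)
through K parallel to QA: direction (1/3, 1/3); meets TF at C = (1/2, 1/4)
C = T + t·(F−T) with t = 9/14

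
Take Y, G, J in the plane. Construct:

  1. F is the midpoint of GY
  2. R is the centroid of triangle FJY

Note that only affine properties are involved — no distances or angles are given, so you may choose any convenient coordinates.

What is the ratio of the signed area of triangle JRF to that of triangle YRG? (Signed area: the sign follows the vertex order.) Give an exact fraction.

[JRF]:[YRG] = -1/2

Assign Y = (0, 0), G = (1, 0), J = (0, 1) — the answer is frame-independent, so this choice is without loss of generality.
1. F is the midpoint of GY ⇒ F = (1/2, 0)
2. R is the centroid of triangle FJY ⇒ R = (1/6, 1/3)
2·[JRF] = 1/6, 2·[YRG] = -1/3
[JRF]:[YRG] = 1/6:-1/3 = -1/2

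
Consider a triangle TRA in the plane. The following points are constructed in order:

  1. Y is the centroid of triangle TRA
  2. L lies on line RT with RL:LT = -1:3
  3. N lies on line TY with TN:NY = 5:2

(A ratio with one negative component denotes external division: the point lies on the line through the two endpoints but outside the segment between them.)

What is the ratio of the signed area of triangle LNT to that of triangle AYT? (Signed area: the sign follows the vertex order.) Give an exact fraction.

Assign T = (0, 0), R = (1, 0), A = (0, 1) — the answer is frame-independent, so this choice is without loss of generality.
1. Y is the centroid of triangle TRA ⇒ Y = (1/3, 1/3)
2. L lies on line RT with RL:LT = -1:3 ⇒ L = (3/2, 0)
3. N lies on line TY with TN:NY = 5:2 ⇒ N = (5/21, 5/21)
2·[LNT] = 5/14, 2·[AYT] = -1/3
[LNT]:[AYT] = 5/14:-1/3 = -15/14

[LNT]:[AYT] = -15/14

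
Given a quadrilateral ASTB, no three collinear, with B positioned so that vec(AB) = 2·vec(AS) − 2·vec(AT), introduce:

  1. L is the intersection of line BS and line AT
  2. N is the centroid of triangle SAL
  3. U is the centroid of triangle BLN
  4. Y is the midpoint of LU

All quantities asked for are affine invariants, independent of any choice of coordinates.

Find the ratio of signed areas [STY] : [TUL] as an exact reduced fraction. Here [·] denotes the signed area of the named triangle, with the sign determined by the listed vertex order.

Work in coordinates with A = (0, 0), S = (1, 0), T = (0, 1), B = (2, -2).
1. L is the intersection of line BS and line AT ⇒ L = (0, 2)
2. N is the centroid of triangle SAL ⇒ N = (1/3, 2/3)
3. U is the centroid of triangle BLN ⇒ U = (7/9, 2/9)
4. Y is the midpoint of LU ⇒ Y = (7/18, 10/9)
2·[STY] = -1/2, 2·[TUL] = 7/9
[STY]:[TUL] = -1/2:7/9 = -9/14

[STY]:[TUL] = -9/14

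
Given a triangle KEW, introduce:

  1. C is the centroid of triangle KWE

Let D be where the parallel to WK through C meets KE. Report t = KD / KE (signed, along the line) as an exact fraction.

t = 1/3

Set K = (0, 0), E = (1, 0), W = (0, 1); any affine frame gives the same invariant.
1. C is the centroid of triangle KWE ⇒ C = (1/3, 1/3)
through C parallel to WK: direction (0, -1); meets KE at D = (1/3, 0)
D = K + t·(E−K) with t = 1/3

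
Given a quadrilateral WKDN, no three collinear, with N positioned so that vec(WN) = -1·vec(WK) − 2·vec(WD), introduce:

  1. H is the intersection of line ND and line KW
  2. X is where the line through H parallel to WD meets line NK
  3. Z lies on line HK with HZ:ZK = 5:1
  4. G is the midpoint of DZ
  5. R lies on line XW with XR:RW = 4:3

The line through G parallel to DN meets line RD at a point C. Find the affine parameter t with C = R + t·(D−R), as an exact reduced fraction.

Set W = (0, 0), K = (1, 0), D = (0, 1), N = (-1, -2); any affine frame gives the same invariant.
1. H is the intersection of line ND and line KW ⇒ H = (-1/3, 0)
2. X is where the line through H parallel to WD meets line NK ⇒ X = (-1/3, -4/3)
3. Z lies on line HK with HZ:ZK = 5:1 ⇒ Z = (7/9, 0)
4. G is the midpoint of DZ ⇒ G = (7/18, 1/2)
5. R lies on line XW with XR:RW = 4:3 ⇒ R = (-1/7, -4/7)
through G parallel to DN: direction (-1, -3); meets RD at C = (-5/24, -31/24)
C = R + t·(D−R) with t = -11/24

t = -11/24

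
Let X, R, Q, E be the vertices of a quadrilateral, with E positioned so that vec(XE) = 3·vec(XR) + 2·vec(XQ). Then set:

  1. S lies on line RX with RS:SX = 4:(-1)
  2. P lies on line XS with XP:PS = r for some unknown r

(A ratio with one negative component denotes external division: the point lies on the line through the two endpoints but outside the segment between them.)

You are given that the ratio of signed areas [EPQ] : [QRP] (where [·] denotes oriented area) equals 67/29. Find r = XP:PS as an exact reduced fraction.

Assign X = (0, 0), R = (1, 0), Q = (0, 1), E = (3, 2) — the answer is frame-independent, so this choice is without loss of generality.
1. S lies on line RX with RS:SX = 4:(-1) ⇒ S = (-1/3, 0)
2. With XP:PS = r, write λ = r/(r+1) so P = X + λ·(S−X); P is affine-linear in λ
Every point depending on P is an affine combination of P and λ-independent points, so each such coordinate is linear in λ; the λ² term in each signed area is a multiple of (S−X)×(S−X) = 0, so 2·[EPQ] and 2·[QRP] are each linear in λ. Evaluating at λ=0 and λ=1:
  2·[EPQ] = 1/3·λ − 3,   2·[QRP] = -1/3·λ − 1
So [EPQ]:[QRP] = (1/3·λ − 3) / (-1/3·λ − 1). Setting this equal to 67/29:
  1/3·λ − 3 = 67/29·(-1/3·λ − 1)  ⇒  λ = 5/8
Then r = λ/(1−λ) = (5/8)/(3/8) = 5/3. Check: with r = 5/3, P = (-5/24, 0) and [EPQ]:[QRP] = 67/29 as required.

r = 5/3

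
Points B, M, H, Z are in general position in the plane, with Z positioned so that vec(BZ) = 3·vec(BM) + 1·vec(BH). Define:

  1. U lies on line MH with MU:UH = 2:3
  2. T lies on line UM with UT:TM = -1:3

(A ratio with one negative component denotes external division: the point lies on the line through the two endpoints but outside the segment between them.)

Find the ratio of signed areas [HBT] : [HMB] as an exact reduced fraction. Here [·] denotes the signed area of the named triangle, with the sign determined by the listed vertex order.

Set B = (0, 0), M = (1, 0), H = (0, 1), Z = (3, 1); any affine frame gives the same invariant.
1. U lies on line MH with MU:UH = 2:3 ⇒ U = (3/5, 2/5)
2. T lies on line UM with UT:TM = -1:3 ⇒ T = (2/5, 3/5)
2·[HBT] = 2/5, 2·[HMB] = -1
[HBT]:[HMB] = 2/5:-1 = -2/5

[HBT]:[HMB] = -2/5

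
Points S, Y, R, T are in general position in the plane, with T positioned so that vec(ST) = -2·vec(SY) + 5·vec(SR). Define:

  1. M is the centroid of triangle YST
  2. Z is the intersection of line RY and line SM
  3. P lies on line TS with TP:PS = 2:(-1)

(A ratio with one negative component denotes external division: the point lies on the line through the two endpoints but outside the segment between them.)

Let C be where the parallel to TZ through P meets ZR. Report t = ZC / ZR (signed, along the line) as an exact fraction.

t = -5

Work in coordinates with S = (0, 0), Y = (1, 0), R = (0, 1), T = (-2, 5).
1. M is the centroid of triangle YST ⇒ M = (-1/3, 5/3)
2. Z is the intersection of line RY and line SM ⇒ Z = (-1/4, 5/4)
3. P lies on line TS with TP:PS = 2:(-1) ⇒ P = (2, -5)
through P parallel to TZ: direction (7/4, -15/4); meets ZR at C = (-3/2, 5/2)
C = Z + t·(R−Z) with t = -5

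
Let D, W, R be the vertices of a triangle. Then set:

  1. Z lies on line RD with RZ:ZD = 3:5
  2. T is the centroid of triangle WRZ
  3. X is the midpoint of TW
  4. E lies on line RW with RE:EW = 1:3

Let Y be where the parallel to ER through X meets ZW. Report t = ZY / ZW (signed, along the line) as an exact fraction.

t = 5/6

Set D = (0, 0), W = (1, 0), R = (0, 1); any affine frame gives the same invariant.
1. Z lies on line RD with RZ:ZD = 3:5 ⇒ Z = (0, 5/8)
2. T is the centroid of triangle WRZ ⇒ T = (1/3, 13/24)
3. X is the midpoint of TW ⇒ X = (2/3, 13/48)
4. E lies on line RW with RE:EW = 1:3 ⇒ E = (1/4, 3/4)
through X parallel to ER: direction (-1/4, 1/4); meets ZW at Y = (5/6, 5/48)
Y = Z + t·(W−Z) with t = 5/6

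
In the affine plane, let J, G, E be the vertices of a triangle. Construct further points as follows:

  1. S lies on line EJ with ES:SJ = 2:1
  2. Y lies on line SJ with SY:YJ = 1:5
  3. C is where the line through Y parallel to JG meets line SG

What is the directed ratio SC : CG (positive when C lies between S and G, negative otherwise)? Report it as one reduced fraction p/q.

Assign J = (0, 0), G = (1, 0), E = (0, 1) — the answer is frame-independent, so this choice is without loss of generality.
1. S lies on line EJ with ES:SJ = 2:1 ⇒ S = (0, 1/3)
2. Y lies on line SJ with SY:YJ = 1:5 ⇒ Y = (0, 5/18)
3. C is where the line through Y parallel to JG meets line SG ⇒ C = (1/6, 5/18)
C = S + t·(G−S) with t = 1/6, so SC:CG = t:(1−t) = 1/6:5/6

SC:CG = 1/5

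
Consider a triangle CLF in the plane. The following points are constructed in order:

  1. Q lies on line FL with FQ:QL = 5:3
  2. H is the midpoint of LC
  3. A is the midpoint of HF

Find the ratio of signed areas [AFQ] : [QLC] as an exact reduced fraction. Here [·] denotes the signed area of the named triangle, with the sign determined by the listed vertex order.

Assign C = (0, 0), L = (1, 0), F = (0, 1) — the answer is frame-independent, so this choice is without loss of generality.
1. Q lies on line FL with FQ:QL = 5:3 ⇒ Q = (5/8, 3/8)
2. H is the midpoint of LC ⇒ H = (1/2, 0)
3. A is the midpoint of HF ⇒ A = (1/4, 1/2)
2·[AFQ] = -5/32, 2·[QLC] = -3/8
[AFQ]:[QLC] = -5/32:-3/8 = 5/12

[AFQ]:[QLC] = 5/12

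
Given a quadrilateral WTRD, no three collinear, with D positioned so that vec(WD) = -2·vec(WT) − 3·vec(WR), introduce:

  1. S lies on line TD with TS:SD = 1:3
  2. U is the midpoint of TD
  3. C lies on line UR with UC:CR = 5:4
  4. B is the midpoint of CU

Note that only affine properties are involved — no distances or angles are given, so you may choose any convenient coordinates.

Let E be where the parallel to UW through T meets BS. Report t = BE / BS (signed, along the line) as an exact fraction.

Work in coordinates with W = (0, 0), T = (1, 0), R = (0, 1), D = (-2, -3).
1. S lies on line TD with TS:SD = 1:3 ⇒ S = (1/4, -3/4)
2. U is the midpoint of TD ⇒ U = (-1/2, -3/2)
3. C lies on line UR with UC:CR = 5:4 ⇒ C = (-2/9, -1/9)
4. B is the midpoint of CU ⇒ B = (-13/36, -29/36)
through T parallel to UW: direction (1/2, 3/2); meets BS at E = (49/64, -45/64)
E = B + t·(S−B) with t = 59/32

t = 59/32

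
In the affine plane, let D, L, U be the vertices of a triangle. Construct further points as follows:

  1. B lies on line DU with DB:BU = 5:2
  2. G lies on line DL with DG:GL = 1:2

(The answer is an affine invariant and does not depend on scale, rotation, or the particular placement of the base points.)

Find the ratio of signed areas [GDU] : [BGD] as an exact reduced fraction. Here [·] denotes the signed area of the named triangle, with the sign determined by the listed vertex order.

Choose coordinates D = (0, 0), L = (1, 0), U = (0, 1).
1. B lies on line DU with DB:BU = 5:2 ⇒ B = (0, 5/7)
2. G lies on line DL with DG:GL = 1:2 ⇒ G = (1/3, 0)
2·[GDU] = -1/3, 2·[BGD] = -5/21
[GDU]:[BGD] = -1/3:-5/21 = 7/5

[GDU]:[BGD] = 7/5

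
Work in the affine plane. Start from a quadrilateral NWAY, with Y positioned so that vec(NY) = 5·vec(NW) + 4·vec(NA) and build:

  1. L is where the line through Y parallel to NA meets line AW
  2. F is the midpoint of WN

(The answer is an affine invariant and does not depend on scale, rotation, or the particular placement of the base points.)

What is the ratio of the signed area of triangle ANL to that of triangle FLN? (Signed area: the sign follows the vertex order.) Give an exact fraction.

[ANL]:[FLN] = -5/2

Assign N = (0, 0), W = (1, 0), A = (0, 1), Y = (5, 4) — the answer is frame-independent, so this choice is without loss of generality.
1. L is where the line through Y parallel to NA meets line AW ⇒ L = (5, -4)
2. F is the midpoint of WN ⇒ F = (1/2, 0)
2·[ANL] = 5, 2·[FLN] = -2
[ANL]:[FLN] = 5:-2 = -5/2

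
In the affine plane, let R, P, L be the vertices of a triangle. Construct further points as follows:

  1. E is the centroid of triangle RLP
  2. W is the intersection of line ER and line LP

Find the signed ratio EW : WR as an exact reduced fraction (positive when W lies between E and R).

Choose coordinates R = (0, 0), P = (1, 0), L = (0, 1).
1. E is the centroid of triangle RLP ⇒ E = (1/3, 1/3)
2. W is the intersection of line ER and line LP ⇒ W = (1/2, 1/2)
W = E + t·(R−E) with t = -1/2, so EW:WR = t:(1−t) = -1/2:3/2

EW:WR = -1/3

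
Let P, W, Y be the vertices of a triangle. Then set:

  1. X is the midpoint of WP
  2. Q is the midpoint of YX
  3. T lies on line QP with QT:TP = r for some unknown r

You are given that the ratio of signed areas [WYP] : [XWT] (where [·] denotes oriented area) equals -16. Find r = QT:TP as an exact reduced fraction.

r = -5

Work in coordinates with P = (0, 0), W = (1, 0), Y = (0, 1).
1. X is the midpoint of WP ⇒ X = (1/2, 0)
2. Q is the midpoint of YX ⇒ Q = (1/4, 1/2)
3. With QT:TP = r, write λ = r/(r+1) so T = Q + λ·(P−Q); T is affine-linear in λ
Every point depending on T is an affine combination of T and λ-independent points, so each such coordinate is linear in λ; the λ² term in each signed area is a multiple of (P−Q)×(P−Q) = 0, so 2·[WYP] and 2·[XWT] are each linear in λ. Evaluating at λ=0 and λ=1:
  2·[WYP] = 1,   2·[XWT] = -1/4·λ + 1/4
So [WYP]:[XWT] = (1) / (-1/4·λ + 1/4). Setting this equal to -16:
  1 = -16·(-1/4·λ + 1/4)  ⇒  λ = 5/4
Then r = λ/(1−λ) = (5/4)/(-1/4) = -5. Check: with r = -5, T = (-1/16, -1/8) and [WYP]:[XWT] = -16 as required.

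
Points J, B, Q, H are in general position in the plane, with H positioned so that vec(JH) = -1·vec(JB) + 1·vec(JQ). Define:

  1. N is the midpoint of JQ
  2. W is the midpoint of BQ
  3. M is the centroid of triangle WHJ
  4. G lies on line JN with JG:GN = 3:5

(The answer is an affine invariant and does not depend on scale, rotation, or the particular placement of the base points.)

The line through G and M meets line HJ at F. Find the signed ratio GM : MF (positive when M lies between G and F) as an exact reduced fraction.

GM:MF = -7/16

Work in coordinates with J = (0, 0), B = (1, 0), Q = (0, 1), H = (-1, 1).
1. N is the midpoint of JQ ⇒ N = (0, 1/2)
2. W is the midpoint of BQ ⇒ W = (1/2, 1/2)
3. M is the centroid of triangle WHJ ⇒ M = (-1/6, 1/2)
4. G lies on line JN with JG:GN = 3:5 ⇒ G = (0, 3/16)
line GM meets HJ at F = (3/14, -3/14)
M = G + t·(F−G) with t = -7/9, so GM:MF = -7/9:16/9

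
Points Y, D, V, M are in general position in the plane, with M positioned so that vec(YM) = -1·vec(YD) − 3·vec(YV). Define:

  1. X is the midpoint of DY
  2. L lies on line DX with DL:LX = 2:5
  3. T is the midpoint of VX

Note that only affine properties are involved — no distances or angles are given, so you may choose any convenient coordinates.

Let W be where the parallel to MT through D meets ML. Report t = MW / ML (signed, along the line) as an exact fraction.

Assign Y = (0, 0), D = (1, 0), V = (0, 1), M = (-1, -3) — the answer is frame-independent, so this choice is without loss of generality.
1. X is the midpoint of DY ⇒ X = (1/2, 0)
2. L lies on line DX with DL:LX = 2:5 ⇒ L = (6/7, 0)
3. T is the midpoint of VX ⇒ T = (1/4, 1/2)
through D parallel to MT: direction (5/4, 7/2); meets ML at W = (92/77, 6/11)
W = M + t·(L−M) with t = 13/11

t = 13/11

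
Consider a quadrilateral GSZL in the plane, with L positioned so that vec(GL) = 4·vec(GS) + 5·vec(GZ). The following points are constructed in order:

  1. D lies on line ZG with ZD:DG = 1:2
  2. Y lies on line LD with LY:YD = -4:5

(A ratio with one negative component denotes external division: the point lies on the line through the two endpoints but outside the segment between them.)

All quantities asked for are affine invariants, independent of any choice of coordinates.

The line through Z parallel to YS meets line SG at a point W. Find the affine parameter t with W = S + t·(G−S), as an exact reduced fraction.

t = 124/67

Work in coordinates with G = (0, 0), S = (1, 0), Z = (0, 1), L = (4, 5).
1. D lies on line ZG with ZD:DG = 1:2 ⇒ D = (0, 2/3)
2. Y lies on line LD with LY:YD = -4:5 ⇒ Y = (20, 67/3)
through Z parallel to YS: direction (-19, -67/3); meets SG at W = (-57/67, 0)
W = S + t·(G−S) with t = 124/67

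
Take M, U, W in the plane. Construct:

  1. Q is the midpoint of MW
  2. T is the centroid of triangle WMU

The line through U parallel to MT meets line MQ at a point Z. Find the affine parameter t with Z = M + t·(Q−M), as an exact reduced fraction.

Assign M = (0, 0), U = (1, 0), W = (0, 1) — the answer is frame-independent, so this choice is without loss of generality.
1. Q is the midpoint of MW ⇒ Q = (0, 1/2)
2. T is the centroid of triangle WMU ⇒ T = (1/3, 1/3)
through U parallel to MT: direction (1/3, 1/3); meets MQ at Z = (0, -1)
Z = M + t·(Q−M) with t = -2

t = -2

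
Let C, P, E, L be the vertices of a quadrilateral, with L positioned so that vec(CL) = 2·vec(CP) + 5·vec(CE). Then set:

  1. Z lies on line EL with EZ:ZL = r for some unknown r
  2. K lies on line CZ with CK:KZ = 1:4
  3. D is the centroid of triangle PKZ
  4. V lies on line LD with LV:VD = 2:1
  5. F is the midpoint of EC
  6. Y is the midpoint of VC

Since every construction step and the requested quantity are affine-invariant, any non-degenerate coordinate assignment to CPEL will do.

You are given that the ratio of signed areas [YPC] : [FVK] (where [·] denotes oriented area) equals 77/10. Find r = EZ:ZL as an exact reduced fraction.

Choose coordinates C = (0, 0), P = (1, 0), E = (0, 1), L = (2, 5).
1. With EZ:ZL = r, write λ = r/(r+1) so Z = E + λ·(L−E); Z is affine-linear in λ
2. K lies on line CZ with CK:KZ = 1:4 ⇒ K is an affine combination of earlier points and hence also affine-linear in λ
3. D is the centroid of triangle PKZ ⇒ D is an affine combination of earlier points and hence also affine-linear in λ
4. V lies on line LD with LV:VD = 2:1 ⇒ V is an affine combination of earlier points and hence also affine-linear in λ
5. F is the midpoint of EC ⇒ F = (0, 1/2)
6. Y is the midpoint of VC ⇒ Y is an affine combination of earlier points and hence also affine-linear in λ
Every point depending on Z is an affine combination of Z and λ-independent points, so each such coordinate is linear in λ; the λ² term in each signed area is a multiple of (L−E)×(L−E) = 0, so 2·[YPC] and 2·[FVK] are each linear in λ. Evaluating at λ=0 and λ=1:
  2·[YPC] = -8/15·λ − 29/30,   2·[FVK] = -1/45·λ − 4/15
So [YPC]:[FVK] = (-8/15·λ − 29/30) / (-1/45·λ − 4/15). Setting this equal to 77/10:
  -8/15·λ − 29/30 = 77/10·(-1/45·λ − 4/15)  ⇒  λ = 3
Then r = λ/(1−λ) = (3)/(-2) = -3/2. Check: with r = -3/2, Z = (6, 13) and [YPC]:[FVK] = 77/10 as required.

r = -3/2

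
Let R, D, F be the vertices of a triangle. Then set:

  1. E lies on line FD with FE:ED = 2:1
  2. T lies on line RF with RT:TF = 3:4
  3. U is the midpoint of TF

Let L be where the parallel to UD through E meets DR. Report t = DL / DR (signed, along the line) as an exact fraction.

t = -2/15

Work in coordinates with R = (0, 0), D = (1, 0), F = (0, 1).
1. E lies on line FD with FE:ED = 2:1 ⇒ E = (2/3, 1/3)
2. T lies on line RF with RT:TF = 3:4 ⇒ T = (0, 3/7)
3. U is the midpoint of TF ⇒ U = (0, 5/7)
through E parallel to UD: direction (1, -5/7); meets DR at L = (17/15, 0)
L = D + t·(R−D) with t = -2/15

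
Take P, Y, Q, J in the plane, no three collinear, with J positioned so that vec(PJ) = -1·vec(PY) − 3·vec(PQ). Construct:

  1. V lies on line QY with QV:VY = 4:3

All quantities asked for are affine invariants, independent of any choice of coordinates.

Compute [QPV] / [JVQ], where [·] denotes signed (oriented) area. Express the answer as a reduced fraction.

[QPV]:[JVQ] = 1/5

Set P = (0, 0), Y = (1, 0), Q = (0, 1), J = (-1, -3); any affine frame gives the same invariant.
1. V lies on line QY with QV:VY = 4:3 ⇒ V = (4/7, 3/7)
2·[QPV] = 4/7, 2·[JVQ] = 20/7
[QPV]:[JVQ] = 4/7:20/7 = 1/5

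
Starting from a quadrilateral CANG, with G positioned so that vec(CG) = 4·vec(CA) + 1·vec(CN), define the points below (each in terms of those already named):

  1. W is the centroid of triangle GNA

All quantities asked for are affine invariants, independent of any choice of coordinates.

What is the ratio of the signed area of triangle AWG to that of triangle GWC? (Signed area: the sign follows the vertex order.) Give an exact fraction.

[AWG]:[GWC] = -4/3

Work in coordinates with C = (0, 0), A = (1, 0), N = (0, 1), G = (4, 1).
1. W is the centroid of triangle GNA ⇒ W = (5/3, 2/3)
2·[AWG] = -4/3, 2·[GWC] = 1
[AWG]:[GWC] = -4/3:1 = -4/3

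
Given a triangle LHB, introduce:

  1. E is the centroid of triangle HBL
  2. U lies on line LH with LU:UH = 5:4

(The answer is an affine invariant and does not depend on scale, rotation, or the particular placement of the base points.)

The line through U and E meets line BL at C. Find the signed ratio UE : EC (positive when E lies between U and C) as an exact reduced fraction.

Assign L = (0, 0), H = (1, 0), B = (0, 1) — the answer is frame-independent, so this choice is without loss of generality.
1. E is the centroid of triangle HBL ⇒ E = (1/3, 1/3)
2. U lies on line LH with LU:UH = 5:4 ⇒ U = (5/9, 0)
line UE meets BL at C = (0, 5/6)
E = U + t·(C−U) with t = 2/5, so UE:EC = 2/5:3/5

UE:EC = 2/3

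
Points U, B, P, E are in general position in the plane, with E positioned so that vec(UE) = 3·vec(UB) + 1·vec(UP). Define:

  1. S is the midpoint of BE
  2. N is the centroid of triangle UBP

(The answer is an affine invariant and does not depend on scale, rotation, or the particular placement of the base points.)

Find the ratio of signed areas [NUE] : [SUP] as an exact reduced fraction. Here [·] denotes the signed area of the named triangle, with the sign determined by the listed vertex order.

[NUE]:[SUP] = -1/3

Set U = (0, 0), B = (1, 0), P = (0, 1), E = (3, 1); any affine frame gives the same invariant.
1. S is the midpoint of BE ⇒ S = (2, 1/2)
2. N is the centroid of triangle UBP ⇒ N = (1/3, 1/3)
2·[NUE] = 2/3, 2·[SUP] = -2
[NUE]:[SUP] = 2/3:-2 = -1/3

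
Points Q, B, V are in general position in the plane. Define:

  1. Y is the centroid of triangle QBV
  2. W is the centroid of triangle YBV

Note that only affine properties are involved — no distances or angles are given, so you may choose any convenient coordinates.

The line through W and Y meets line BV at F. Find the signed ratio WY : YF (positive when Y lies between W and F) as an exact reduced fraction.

WY:YF = -2/3

Set Q = (0, 0), B = (1, 0), V = (0, 1); any affine frame gives the same invariant.
1. Y is the centroid of triangle QBV ⇒ Y = (1/3, 1/3)
2. W is the centroid of triangle YBV ⇒ W = (4/9, 4/9)
line WY meets BV at F = (1/2, 1/2)
Y = W + t·(F−W) with t = -2, so WY:YF = -2:3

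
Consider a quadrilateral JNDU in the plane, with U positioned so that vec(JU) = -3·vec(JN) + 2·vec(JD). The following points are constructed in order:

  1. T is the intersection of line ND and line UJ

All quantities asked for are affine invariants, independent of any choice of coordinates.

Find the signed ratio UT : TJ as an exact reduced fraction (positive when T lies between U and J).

UT:TJ = -2

Choose coordinates J = (0, 0), N = (1, 0), D = (0, 1), U = (-3, 2).
1. T is the intersection of line ND and line UJ ⇒ T = (3, -2)
T = U + t·(J−U) with t = 2, so UT:TJ = t:(1−t) = 2:-1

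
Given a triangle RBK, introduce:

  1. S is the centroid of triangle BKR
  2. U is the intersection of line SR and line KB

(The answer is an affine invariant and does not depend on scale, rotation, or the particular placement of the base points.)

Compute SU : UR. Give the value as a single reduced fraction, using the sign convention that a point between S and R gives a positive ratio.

SU:UR = -1/3

Work in coordinates with R = (0, 0), B = (1, 0), K = (0, 1).
1. S is the centroid of triangle BKR ⇒ S = (1/3, 1/3)
2. U is the intersection of line SR and line KB ⇒ U = (1/2, 1/2)
U = S + t·(R−S) with t = -1/2, so SU:UR = t:(1−t) = -1/2:3/2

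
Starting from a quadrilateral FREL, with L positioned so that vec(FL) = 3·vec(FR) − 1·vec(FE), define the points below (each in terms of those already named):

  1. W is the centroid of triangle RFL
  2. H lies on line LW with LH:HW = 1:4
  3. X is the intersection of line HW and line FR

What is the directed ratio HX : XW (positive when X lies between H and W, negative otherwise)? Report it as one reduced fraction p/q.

Assign F = (0, 0), R = (1, 0), E = (0, 1), L = (3, -1) — the answer is frame-independent, so this choice is without loss of generality.
1. W is the centroid of triangle RFL ⇒ W = (4/3, -1/3)
2. H lies on line LW with LH:HW = 1:4 ⇒ H = (8/3, -13/15)
3. X is the intersection of line HW and line FR ⇒ X = (1/2, 0)
X = H + t·(W−H) with t = 13/8, so HX:XW = t:(1−t) = 13/8:-5/8

HX:XW = -13/5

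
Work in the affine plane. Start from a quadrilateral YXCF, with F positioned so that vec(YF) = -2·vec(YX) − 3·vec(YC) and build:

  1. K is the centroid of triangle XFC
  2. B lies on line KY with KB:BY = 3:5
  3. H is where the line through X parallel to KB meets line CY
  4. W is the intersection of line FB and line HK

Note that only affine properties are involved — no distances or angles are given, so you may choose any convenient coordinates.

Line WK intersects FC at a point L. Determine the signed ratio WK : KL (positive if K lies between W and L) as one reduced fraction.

Set Y = (0, 0), X = (1, 0), C = (0, 1), F = (-2, -3); any affine frame gives the same invariant.
1. K is the centroid of triangle XFC ⇒ K = (-1/3, -2/3)
2. B lies on line KY with KB:BY = 3:5 ⇒ B = (-5/24, -5/12)
3. H is where the line through X parallel to KB meets line CY ⇒ H = (0, -2)
4. W is the intersection of line FB and line HK ⇒ W = (-9/26, -8/13)
line WK meets FC at L = (-1/2, 0)
K = W + t·(L−W) with t = -1/12, so WK:KL = -1/12:13/12

WK:KL = -1/13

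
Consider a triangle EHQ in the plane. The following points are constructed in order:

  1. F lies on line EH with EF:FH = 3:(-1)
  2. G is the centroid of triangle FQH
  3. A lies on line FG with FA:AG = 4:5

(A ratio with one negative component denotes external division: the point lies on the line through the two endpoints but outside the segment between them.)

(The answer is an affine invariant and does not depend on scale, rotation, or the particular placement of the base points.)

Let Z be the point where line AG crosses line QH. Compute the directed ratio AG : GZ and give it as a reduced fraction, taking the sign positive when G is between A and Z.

AG:GZ = 10/9

Assign E = (0, 0), H = (1, 0), Q = (0, 1) — the answer is frame-independent, so this choice is without loss of generality.
1. F lies on line EH with EF:FH = 3:(-1) ⇒ F = (3/2, 0)
2. G is the centroid of triangle FQH ⇒ G = (5/6, 1/3)
3. A lies on line FG with FA:AG = 4:5 ⇒ A = (65/54, 4/27)
line AG meets QH at Z = (1/2, 1/2)
G = A + t·(Z−A) with t = 10/19, so AG:GZ = 10/19:9/19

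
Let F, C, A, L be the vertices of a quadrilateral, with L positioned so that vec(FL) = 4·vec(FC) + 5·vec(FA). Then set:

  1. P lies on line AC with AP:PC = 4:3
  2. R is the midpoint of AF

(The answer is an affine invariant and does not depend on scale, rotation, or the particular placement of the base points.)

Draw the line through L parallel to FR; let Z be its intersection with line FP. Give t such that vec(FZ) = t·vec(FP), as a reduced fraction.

t = 7

Assign F = (0, 0), C = (1, 0), A = (0, 1), L = (4, 5) — the answer is frame-independent, so this choice is without loss of generality.
1. P lies on line AC with AP:PC = 4:3 ⇒ P = (4/7, 3/7)
2. R is the midpoint of AF ⇒ R = (0, 1/2)
through L parallel to FR: direction (0, 1/2); meets FP at Z = (4, 3)
Z = F + t·(P−F) with t = 7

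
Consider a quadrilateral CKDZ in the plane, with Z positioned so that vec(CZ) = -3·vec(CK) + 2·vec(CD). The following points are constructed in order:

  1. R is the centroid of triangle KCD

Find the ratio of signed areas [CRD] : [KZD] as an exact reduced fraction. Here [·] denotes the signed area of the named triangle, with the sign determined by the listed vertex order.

Work in coordinates with C = (0, 0), K = (1, 0), D = (0, 1), Z = (-3, 2).
1. R is the centroid of triangle KCD ⇒ R = (1/3, 1/3)
2·[CRD] = 1/3, 2·[KZD] = -2
[CRD]:[KZD] = 1/3:-2 = -1/6

[CRD]:[KZD] = -1/6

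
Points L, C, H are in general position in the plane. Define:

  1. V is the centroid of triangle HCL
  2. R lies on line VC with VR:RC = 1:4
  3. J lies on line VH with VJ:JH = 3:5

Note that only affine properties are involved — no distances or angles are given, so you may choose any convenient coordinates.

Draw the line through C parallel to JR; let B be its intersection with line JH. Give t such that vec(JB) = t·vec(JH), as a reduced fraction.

t = 12/5

Work in coordinates with L = (0, 0), C = (1, 0), H = (0, 1).
1. V is the centroid of triangle HCL ⇒ V = (1/3, 1/3)
2. R lies on line VC with VR:RC = 1:4 ⇒ R = (7/15, 4/15)
3. J lies on line VH with VJ:JH = 3:5 ⇒ J = (5/24, 7/12)
through C parallel to JR: direction (31/120, -19/60); meets JH at B = (-7/24, 19/12)
B = J + t·(H−J) with t = 12/5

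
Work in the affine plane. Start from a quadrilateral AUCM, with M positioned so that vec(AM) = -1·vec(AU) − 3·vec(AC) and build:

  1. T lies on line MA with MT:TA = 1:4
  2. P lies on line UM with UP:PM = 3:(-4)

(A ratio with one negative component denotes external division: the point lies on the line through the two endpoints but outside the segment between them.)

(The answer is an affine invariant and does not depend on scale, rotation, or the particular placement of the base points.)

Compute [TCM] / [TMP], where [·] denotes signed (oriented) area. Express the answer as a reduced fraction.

[TCM]:[TMP] = 1/12

Assign A = (0, 0), U = (1, 0), C = (0, 1), M = (-1, -3) — the answer is frame-independent, so this choice is without loss of generality.
1. T lies on line MA with MT:TA = 1:4 ⇒ T = (-4/5, -12/5)
2. P lies on line UM with UP:PM = 3:(-4) ⇒ P = (7, 9)
2·[TCM] = 1/5, 2·[TMP] = 12/5
[TCM]:[TMP] = 1/5:12/5 = 1/12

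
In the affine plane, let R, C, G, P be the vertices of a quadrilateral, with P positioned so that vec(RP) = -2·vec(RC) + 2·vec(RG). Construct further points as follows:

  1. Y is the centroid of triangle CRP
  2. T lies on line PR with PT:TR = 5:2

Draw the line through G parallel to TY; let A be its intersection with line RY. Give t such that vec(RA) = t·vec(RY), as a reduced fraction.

Assign R = (0, 0), C = (1, 0), G = (0, 1), P = (-2, 2) — the answer is frame-independent, so this choice is without loss of generality.
1. Y is the centroid of triangle CRP ⇒ Y = (-1/3, 2/3)
2. T lies on line PR with PT:TR = 5:2 ⇒ T = (-4/7, 4/7)
through G parallel to TY: direction (5/21, 2/21); meets RY at A = (-5/12, 5/6)
A = R + t·(Y−R) with t = 5/4

t = 5/4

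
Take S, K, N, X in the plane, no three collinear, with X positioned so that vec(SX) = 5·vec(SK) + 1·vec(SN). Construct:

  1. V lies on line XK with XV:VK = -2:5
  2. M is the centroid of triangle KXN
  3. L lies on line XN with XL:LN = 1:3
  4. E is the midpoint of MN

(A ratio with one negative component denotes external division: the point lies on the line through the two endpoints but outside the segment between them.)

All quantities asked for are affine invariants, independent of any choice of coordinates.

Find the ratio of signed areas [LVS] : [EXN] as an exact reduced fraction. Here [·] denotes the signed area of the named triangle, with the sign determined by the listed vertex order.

[LVS]:[EXN] = -17/10

Work in coordinates with S = (0, 0), K = (1, 0), N = (0, 1), X = (5, 1).
1. V lies on line XK with XV:VK = -2:5 ⇒ V = (23/3, 5/3)
2. M is the centroid of triangle KXN ⇒ M = (2, 2/3)
3. L lies on line XN with XL:LN = 1:3 ⇒ L = (15/4, 1)
4. E is the midpoint of MN ⇒ E = (1, 5/6)
2·[LVS] = -17/12, 2·[EXN] = 5/6
[LVS]:[EXN] = -17/12:5/6 = -17/10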